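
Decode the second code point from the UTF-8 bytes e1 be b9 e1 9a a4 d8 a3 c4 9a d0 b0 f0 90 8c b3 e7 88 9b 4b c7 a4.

Offset 0: leading byte 0xE1 = 11100001 → 3-byte char #1 = E1 BE B9.
Offset 3: leading byte 0xE1 = 11100001 → 3-byte char #2 = E1 9A A4.
Leading byte 0xE1 = 11100001 matches 1110xxxx → 3-byte sequence.
Byte 1: 0xE1 = 11100001, payload 0001 (4 bits).
Byte 2: 0x9A = 10011010 (10xxxxxx ✓), payload 011010.
Byte 3: 0xA4 = 10100100 (10xxxxxx ✓), payload 100100.
Concatenate: 0001011010100100 = 0x16A4 (16 bits → U+16A4).

U+16A4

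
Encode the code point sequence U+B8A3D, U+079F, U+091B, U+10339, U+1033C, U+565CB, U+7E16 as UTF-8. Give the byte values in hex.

F2 B8 A8 BD DE 9F E0 A4 9B F0 90 8C B9 F0 90 8C BC F1 96 97 8B E7 B8 96

U+B8A3D: 4-byte form → F2 B8 A8 BD.
U+079F: 2-byte form → DE 9F.
U+091B: 3-byte form → E0 A4 9B.
U+10339: 4-byte form → F0 90 8C B9.
U+1033C: 4-byte form → F0 90 8C BC.
U+565CB: 4-byte form → F1 96 97 8B.
U+7E16: 3-byte form → E7 B8 96.
Concatenated (24 bytes): F2 B8 A8 BD DE 9F E0 A4 9B F0 90 8C B9 F0 90 8C BC F1 96 97 8B E7 B8 96.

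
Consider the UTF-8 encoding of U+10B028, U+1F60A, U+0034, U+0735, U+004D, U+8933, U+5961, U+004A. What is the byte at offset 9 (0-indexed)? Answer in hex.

U+10B028 → 4-byte form F4 8B 80 A8 at offsets 0–3.
U+1F60A → 4-byte form F0 9F 98 8A at offsets 4–7.
U+0034 → 1-byte form 34 at offsets 8–8.
U+0735 → 2-byte form DC B5 at offsets 9–10.
Offset 9 falls in char 4's range; it's byte 1 of DC B5 = 0xDC.

0xDC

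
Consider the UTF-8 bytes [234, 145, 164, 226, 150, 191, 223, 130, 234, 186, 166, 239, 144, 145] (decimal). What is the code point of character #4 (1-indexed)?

U+AEA6

Offset 0: leading byte 0xEA = 11101010 → 3-byte char #1 = EA 91 A4.
Offset 3: leading byte 0xE2 = 11100010 → 3-byte char #2 = E2 96 BF.
Offset 6: leading byte 0xDF = 11011111 → 2-byte char #3 = DF 82.
Offset 8: leading byte 0xEA = 11101010 → 3-byte char #4 = EA BA A6.
Leading byte 0xEA = 11101010 matches 1110xxxx → 3-byte sequence.
Byte 1: 0xEA = 11101010, payload 1010 (4 bits).
Byte 2: 0xBA = 10111010 (10xxxxxx ✓), payload 111010.
Byte 3: 0xA6 = 10100110 (10xxxxxx ✓), payload 100110.
Concatenate: 1010111010100110 = 0xAEA6 (16 bits → U+AEA6).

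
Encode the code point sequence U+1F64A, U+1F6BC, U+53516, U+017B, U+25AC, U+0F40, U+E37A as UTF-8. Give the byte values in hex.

F0 9F 99 8A F0 9F 9A BC F1 93 94 96 C5 BB E2 96 AC E0 BD 80 EE 8D BA

U+1F64A: 4-byte form → F0 9F 99 8A.
U+1F6BC: 4-byte form → F0 9F 9A BC.
U+53516: 4-byte form → F1 93 94 96.
U+017B: 2-byte form → C5 BB.
U+25AC: 3-byte form → E2 96 AC.
U+0F40: 3-byte form → E0 BD 80.
U+E37A: 3-byte form → EE 8D BA.
Concatenated (23 bytes): F0 9F 99 8A F0 9F 9A BC F1 93 94 96 C5 BB E2 96 AC E0 BD 80 EE 8D BA.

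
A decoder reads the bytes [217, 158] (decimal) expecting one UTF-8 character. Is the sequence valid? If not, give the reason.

valid

Leading byte 0xD9 = 11011001 → 2-byte form.
Continuation bytes 0x9E=10011110 all match 10xxxxxx.
Decoded value 0x65E is ≥ 0x80 (shortest form) and not a surrogate.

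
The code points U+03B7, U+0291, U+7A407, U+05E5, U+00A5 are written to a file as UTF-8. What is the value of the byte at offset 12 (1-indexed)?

0xA5

1-indexed offset 12 is 0-indexed offset 11.
U+03B7 → 2-byte form CE B7 at offsets 0–1.
U+0291 → 2-byte form CA 91 at offsets 2–3.
U+7A407 → 4-byte form F1 BA 90 87 at offsets 4–7.
U+05E5 → 2-byte form D7 A5 at offsets 8–9.
U+00A5 → 2-byte form C2 A5 at offsets 10–11.
Offset 11 falls in char 5's range; it's byte 2 of C2 A5 = 0xA5.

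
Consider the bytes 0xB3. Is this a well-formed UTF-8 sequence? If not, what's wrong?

invalid (continuation byte with no leading byte)

Byte 0xB3 = 10110011 has the form 10xxxxxx — a continuation byte — but there is no preceding leading byte.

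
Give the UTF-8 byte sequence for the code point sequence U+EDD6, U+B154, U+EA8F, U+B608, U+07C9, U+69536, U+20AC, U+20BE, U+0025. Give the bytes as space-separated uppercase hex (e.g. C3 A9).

U+EDD6: 3-byte form → EE B7 96.
U+B154: 3-byte form → EB 85 94.
U+EA8F: 3-byte form → EE AA 8F.
U+B608: 3-byte form → EB 98 88.
U+07C9: 2-byte form → DF 89.
U+69536: 4-byte form → F1 A9 94 B6.
U+20AC: 3-byte form → E2 82 AC.
U+20BE: 3-byte form → E2 82 BE.
U+0025: 1-byte form → 25.
Concatenated (25 bytes): EE B7 96 EB 85 94 EE AA 8F EB 98 88 DF 89 F1 A9 94 B6 E2 82 AC E2 82 BE 25.

EE B7 96 EB 85 94 EE AA 8F EB 98 88 DF 89 F1 A9 94 B6 E2 82 AC E2 82 BE 25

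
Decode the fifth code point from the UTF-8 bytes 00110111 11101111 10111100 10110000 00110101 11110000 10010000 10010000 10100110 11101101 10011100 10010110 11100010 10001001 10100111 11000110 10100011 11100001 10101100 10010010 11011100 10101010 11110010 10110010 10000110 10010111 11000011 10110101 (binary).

U+D716

Offset 0: leading byte 0x37 = 00110111 → 1-byte char #1 = 37.
Offset 1: leading byte 0xEF = 11101111 → 3-byte char #2 = EF BC B0.
Offset 4: leading byte 0x35 = 00110101 → 1-byte char #3 = 35.
Offset 5: leading byte 0xF0 = 11110000 → 4-byte char #4 = F0 90 90 A6.
Offset 9: leading byte 0xED = 11101101 → 3-byte char #5 = ED 9C 96.
Leading byte 0xED = 11101101 matches 1110xxxx → 3-byte sequence.
Byte 1: 0xED = 11101101, payload 1101 (4 bits).
Byte 2: 0x9C = 10011100 (10xxxxxx ✓), payload 011100.
Byte 3: 0x96 = 10010110 (10xxxxxx ✓), payload 010110.
Concatenate: 1101011100010110 = 0xD716 (16 bits → U+D716).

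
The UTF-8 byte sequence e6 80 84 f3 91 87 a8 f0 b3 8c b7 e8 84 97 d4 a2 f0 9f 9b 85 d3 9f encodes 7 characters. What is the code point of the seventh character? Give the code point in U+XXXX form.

Offset 0: leading byte 0xE6 = 11100110 → 3-byte char #1 = E6 80 84.
Offset 3: leading byte 0xF3 = 11110011 → 4-byte char #2 = F3 91 87 A8.
Offset 7: leading byte 0xF0 = 11110000 → 4-byte char #3 = F0 B3 8C B7.
Offset 11: leading byte 0xE8 = 11101000 → 3-byte char #4 = E8 84 97.
Offset 14: leading byte 0xD4 = 11010100 → 2-byte char #5 = D4 A2.
Offset 16: leading byte 0xF0 = 11110000 → 4-byte char #6 = F0 9F 9B 85.
Offset 20: leading byte 0xD3 = 11010011 → 2-byte char #7 = D3 9F.
Leading byte 0xD3 = 11010011 matches 110xxxxx → 2-byte sequence.
Byte 1: 0xD3 = 11010011, payload 10011 (5 bits).
Byte 2: 0x9F = 10011111 (10xxxxxx ✓), payload 011111.
Concatenate: 10011011111 = 0x4DF (11 bits → U+04DF).

U+04DF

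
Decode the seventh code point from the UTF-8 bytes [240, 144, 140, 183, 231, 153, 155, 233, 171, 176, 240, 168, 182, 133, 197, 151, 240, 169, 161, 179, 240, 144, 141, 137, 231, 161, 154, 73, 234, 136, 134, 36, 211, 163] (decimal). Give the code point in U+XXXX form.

U+10349

Offset 0: leading byte 0xF0 = 11110000 → 4-byte char #1 = F0 90 8C B7.
Offset 4: leading byte 0xE7 = 11100111 → 3-byte char #2 = E7 99 9B.
Offset 7: leading byte 0xE9 = 11101001 → 3-byte char #3 = E9 AB B0.
Offset 10: leading byte 0xF0 = 11110000 → 4-byte char #4 = F0 A8 B6 85.
Offset 14: leading byte 0xC5 = 11000101 → 2-byte char #5 = C5 97.
Offset 16: leading byte 0xF0 = 11110000 → 4-byte char #6 = F0 A9 A1 B3.
Offset 20: leading byte 0xF0 = 11110000 → 4-byte char #7 = F0 90 8D 89.
Leading byte 0xF0 = 11110000 matches 11110xxx → 4-byte sequence.
Byte 1: 0xF0 = 11110000, payload 000 (3 bits).
Byte 2: 0x90 = 10010000 (10xxxxxx ✓), payload 010000.
Byte 3: 0x8D = 10001101 (10xxxxxx ✓), payload 001101.
Byte 4: 0x89 = 10001001 (10xxxxxx ✓), payload 001001.
Concatenate: 000010000001101001001 = 0x10349 (21 bits → U+10349).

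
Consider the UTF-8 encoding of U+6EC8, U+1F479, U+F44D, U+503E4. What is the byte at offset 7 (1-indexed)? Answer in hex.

0xB9

1-indexed offset 7 is 0-indexed offset 6.
U+6EC8 → 3-byte form E6 BB 88 at offsets 0–2.
U+1F479 → 4-byte form F0 9F 91 B9 at offsets 3–6.
Offset 6 falls in char 2's range; it's byte 4 of F0 9F 91 B9 = 0xB9.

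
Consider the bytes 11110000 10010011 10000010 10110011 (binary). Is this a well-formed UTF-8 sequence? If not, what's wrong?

valid

Leading byte 0xF0 = 11110000 → 4-byte form.
Continuation bytes 0x93=10010011, 0x82=10000010, 0xB3=10110011 all match 10xxxxxx.
Decoded value 0x130B3 is ≥ 0x10000 (shortest form) and not a surrogate.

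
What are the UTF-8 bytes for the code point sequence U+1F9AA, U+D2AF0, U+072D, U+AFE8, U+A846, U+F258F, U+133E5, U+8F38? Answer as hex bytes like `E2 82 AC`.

U+1F9AA: 4-byte form → F0 9F A6 AA.
U+D2AF0: 4-byte form → F3 92 AB B0.
U+072D: 2-byte form → DC AD.
U+AFE8: 3-byte form → EA BF A8.
U+A846: 3-byte form → EA A1 86.
U+F258F: 4-byte form → F3 B2 96 8F.
U+133E5: 4-byte form → F0 93 8F A5.
U+8F38: 3-byte form → E8 BC B8.
Concatenated (27 bytes): F0 9F A6 AA F3 92 AB B0 DC AD EA BF A8 EA A1 86 F3 B2 96 8F F0 93 8F A5 E8 BC B8.

F0 9F A6 AA F3 92 AB B0 DC AD EA BF A8 EA A1 86 F3 B2 96 8F F0 93 8F A5 E8 BC B8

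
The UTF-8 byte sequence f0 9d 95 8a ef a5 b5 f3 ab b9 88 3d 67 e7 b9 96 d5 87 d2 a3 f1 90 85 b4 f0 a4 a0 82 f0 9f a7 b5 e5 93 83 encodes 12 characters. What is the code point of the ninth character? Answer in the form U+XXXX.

Offset 0: leading byte 0xF0 = 11110000 → 4-byte char #1 = F0 9D 95 8A.
Offset 4: leading byte 0xEF = 11101111 → 3-byte char #2 = EF A5 B5.
Offset 7: leading byte 0xF3 = 11110011 → 4-byte char #3 = F3 AB B9 88.
Offset 11: leading byte 0x3D = 00111101 → 1-byte char #4 = 3D.
Offset 12: leading byte 0x67 = 01100111 → 1-byte char #5 = 67.
Offset 13: leading byte 0xE7 = 11100111 → 3-byte char #6 = E7 B9 96.
Offset 16: leading byte 0xD5 = 11010101 → 2-byte char #7 = D5 87.
Offset 18: leading byte 0xD2 = 11010010 → 2-byte char #8 = D2 A3.
Offset 20: leading byte 0xF1 = 11110001 → 4-byte char #9 = F1 90 85 B4.
Leading byte 0xF1 = 11110001 matches 11110xxx → 4-byte sequence.
Byte 1: 0xF1 = 11110001, payload 001 (3 bits).
Byte 2: 0x90 = 10010000 (10xxxxxx ✓), payload 010000.
Byte 3: 0x85 = 10000101 (10xxxxxx ✓), payload 000101.
Byte 4: 0xB4 = 10110100 (10xxxxxx ✓), payload 110100.
Concatenate: 001010000000101110100 = 0x50174 (21 bits → U+50174).

U+50174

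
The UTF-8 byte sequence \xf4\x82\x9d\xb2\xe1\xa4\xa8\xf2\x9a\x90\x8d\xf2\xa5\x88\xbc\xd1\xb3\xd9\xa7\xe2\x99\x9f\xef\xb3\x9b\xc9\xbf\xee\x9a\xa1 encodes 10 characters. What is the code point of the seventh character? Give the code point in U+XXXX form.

Offset 0: leading byte 0xF4 = 11110100 → 4-byte char #1 = F4 82 9D B2.
Offset 4: leading byte 0xE1 = 11100001 → 3-byte char #2 = E1 A4 A8.
Offset 7: leading byte 0xF2 = 11110010 → 4-byte char #3 = F2 9A 90 8D.
Offset 11: leading byte 0xF2 = 11110010 → 4-byte char #4 = F2 A5 88 BC.
Offset 15: leading byte 0xD1 = 11010001 → 2-byte char #5 = D1 B3.
Offset 17: leading byte 0xD9 = 11011001 → 2-byte char #6 = D9 A7.
Offset 19: leading byte 0xE2 = 11100010 → 3-byte char #7 = E2 99 9F.
Leading byte 0xE2 = 11100010 matches 1110xxxx → 3-byte sequence.
Byte 1: 0xE2 = 11100010, payload 0010 (4 bits).
Byte 2: 0x99 = 10011001 (10xxxxxx ✓), payload 011001.
Byte 3: 0x9F = 10011111 (10xxxxxx ✓), payload 011111.
Concatenate: 0010011001011111 = 0x265F (16 bits → U+265F).

U+265F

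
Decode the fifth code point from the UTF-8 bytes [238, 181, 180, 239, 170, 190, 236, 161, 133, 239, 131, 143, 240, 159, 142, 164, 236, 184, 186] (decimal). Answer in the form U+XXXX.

Offset 0: leading byte 0xEE = 11101110 → 3-byte char #1 = EE B5 B4.
Offset 3: leading byte 0xEF = 11101111 → 3-byte char #2 = EF AA BE.
Offset 6: leading byte 0xEC = 11101100 → 3-byte char #3 = EC A1 85.
Offset 9: leading byte 0xEF = 11101111 → 3-byte char #4 = EF 83 8F.
Offset 12: leading byte 0xF0 = 11110000 → 4-byte char #5 = F0 9F 8E A4.
Leading byte 0xF0 = 11110000 matches 11110xxx → 4-byte sequence.
Byte 1: 0xF0 = 11110000, payload 000 (3 bits).
Byte 2: 0x9F = 10011111 (10xxxxxx ✓), payload 011111.
Byte 3: 0x8E = 10001110 (10xxxxxx ✓), payload 001110.
Byte 4: 0xA4 = 10100100 (10xxxxxx ✓), payload 100100.
Concatenate: 000011111001110100100 = 0x1F3A4 (21 bits → U+1F3A4).

U+1F3A4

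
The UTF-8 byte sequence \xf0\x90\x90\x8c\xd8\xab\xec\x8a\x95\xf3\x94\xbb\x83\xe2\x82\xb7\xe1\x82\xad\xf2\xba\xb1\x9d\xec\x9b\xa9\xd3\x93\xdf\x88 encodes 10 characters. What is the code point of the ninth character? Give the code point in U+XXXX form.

U+04D3

Offset 0: leading byte 0xF0 = 11110000 → 4-byte char #1 = F0 90 90 8C.
Offset 4: leading byte 0xD8 = 11011000 → 2-byte char #2 = D8 AB.
Offset 6: leading byte 0xEC = 11101100 → 3-byte char #3 = EC 8A 95.
Offset 9: leading byte 0xF3 = 11110011 → 4-byte char #4 = F3 94 BB 83.
Offset 13: leading byte 0xE2 = 11100010 → 3-byte char #5 = E2 82 B7.
Offset 16: leading byte 0xE1 = 11100001 → 3-byte char #6 = E1 82 AD.
Offset 19: leading byte 0xF2 = 11110010 → 4-byte char #7 = F2 BA B1 9D.
Offset 23: leading byte 0xEC = 11101100 → 3-byte char #8 = EC 9B A9.
Offset 26: leading byte 0xD3 = 11010011 → 2-byte char #9 = D3 93.
Leading byte 0xD3 = 11010011 matches 110xxxxx → 2-byte sequence.
Byte 1: 0xD3 = 11010011, payload 10011 (5 bits).
Byte 2: 0x93 = 10010011 (10xxxxxx ✓), payload 010011.
Concatenate: 10011010011 = 0x4D3 (11 bits → U+04D3).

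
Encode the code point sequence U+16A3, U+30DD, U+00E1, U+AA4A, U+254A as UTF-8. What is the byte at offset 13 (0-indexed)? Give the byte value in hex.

U+16A3 → 3-byte form E1 9A A3 at offsets 0–2.
U+30DD → 3-byte form E3 83 9D at offsets 3–5.
U+00E1 → 2-byte form C3 A1 at offsets 6–7.
U+AA4A → 3-byte form EA A9 8A at offsets 8–10.
U+254A → 3-byte form E2 95 8A at offsets 11–13.
Offset 13 falls in char 5's range; it's byte 3 of E2 95 8A = 0x8A.

0x8A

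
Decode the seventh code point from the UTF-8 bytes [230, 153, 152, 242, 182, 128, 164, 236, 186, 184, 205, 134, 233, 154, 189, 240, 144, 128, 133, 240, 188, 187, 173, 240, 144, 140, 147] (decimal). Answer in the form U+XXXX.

Offset 0: leading byte 0xE6 = 11100110 → 3-byte char #1 = E6 99 98.
Offset 3: leading byte 0xF2 = 11110010 → 4-byte char #2 = F2 B6 80 A4.
Offset 7: leading byte 0xEC = 11101100 → 3-byte char #3 = EC BA B8.
Offset 10: leading byte 0xCD = 11001101 → 2-byte char #4 = CD 86.
Offset 12: leading byte 0xE9 = 11101001 → 3-byte char #5 = E9 9A BD.
Offset 15: leading byte 0xF0 = 11110000 → 4-byte char #6 = F0 90 80 85.
Offset 19: leading byte 0xF0 = 11110000 → 4-byte char #7 = F0 BC BB AD.
Leading byte 0xF0 = 11110000 matches 11110xxx → 4-byte sequence.
Byte 1: 0xF0 = 11110000, payload 000 (3 bits).
Byte 2: 0xBC = 10111100 (10xxxxxx ✓), payload 111100.
Byte 3: 0xBB = 10111011 (10xxxxxx ✓), payload 111011.
Byte 4: 0xAD = 10101101 (10xxxxxx ✓), payload 101101.
Concatenate: 000111100111011101101 = 0x3CEED (21 bits → U+3CEED).

U+3CEED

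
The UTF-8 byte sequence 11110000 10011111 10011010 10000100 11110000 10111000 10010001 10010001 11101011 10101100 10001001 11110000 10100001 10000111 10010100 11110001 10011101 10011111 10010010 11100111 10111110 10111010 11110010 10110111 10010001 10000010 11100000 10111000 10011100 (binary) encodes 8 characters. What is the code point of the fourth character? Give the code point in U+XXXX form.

U+211D4

Offset 0: leading byte 0xF0 = 11110000 → 4-byte char #1 = F0 9F 9A 84.
Offset 4: leading byte 0xF0 = 11110000 → 4-byte char #2 = F0 B8 91 91.
Offset 8: leading byte 0xEB = 11101011 → 3-byte char #3 = EB AC 89.
Offset 11: leading byte 0xF0 = 11110000 → 4-byte char #4 = F0 A1 87 94.
Leading byte 0xF0 = 11110000 matches 11110xxx → 4-byte sequence.
Byte 1: 0xF0 = 11110000, payload 000 (3 bits).
Byte 2: 0xA1 = 10100001 (10xxxxxx ✓), payload 100001.
Byte 3: 0x87 = 10000111 (10xxxxxx ✓), payload 000111.
Byte 4: 0x94 = 10010100 (10xxxxxx ✓), payload 010100.
Concatenate: 000100001000111010100 = 0x211D4 (21 bits → U+211D4).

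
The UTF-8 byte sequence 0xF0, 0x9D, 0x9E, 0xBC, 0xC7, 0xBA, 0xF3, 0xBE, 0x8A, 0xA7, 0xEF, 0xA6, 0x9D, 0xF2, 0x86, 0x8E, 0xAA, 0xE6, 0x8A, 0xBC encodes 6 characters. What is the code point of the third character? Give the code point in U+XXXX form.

Offset 0: leading byte 0xF0 = 11110000 → 4-byte char #1 = F0 9D 9E BC.
Offset 4: leading byte 0xC7 = 11000111 → 2-byte char #2 = C7 BA.
Offset 6: leading byte 0xF3 = 11110011 → 4-byte char #3 = F3 BE 8A A7.
Leading byte 0xF3 = 11110011 matches 11110xxx → 4-byte sequence.
Byte 1: 0xF3 = 11110011, payload 011 (3 bits).
Byte 2: 0xBE = 10111110 (10xxxxxx ✓), payload 111110.
Byte 3: 0x8A = 10001010 (10xxxxxx ✓), payload 001010.
Byte 4: 0xA7 = 10100111 (10xxxxxx ✓), payload 100111.
Concatenate: 011111110001010100111 = 0xFE2A7 (21 bits → U+FE2A7).

U+FE2A7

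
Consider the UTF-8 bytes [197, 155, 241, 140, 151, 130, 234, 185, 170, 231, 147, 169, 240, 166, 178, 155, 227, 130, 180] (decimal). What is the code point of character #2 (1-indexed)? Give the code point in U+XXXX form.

Offset 0: leading byte 0xC5 = 11000101 → 2-byte char #1 = C5 9B.
Offset 2: leading byte 0xF1 = 11110001 → 4-byte char #2 = F1 8C 97 82.
Leading byte 0xF1 = 11110001 matches 11110xxx → 4-byte sequence.
Byte 1: 0xF1 = 11110001, payload 001 (3 bits).
Byte 2: 0x8C = 10001100 (10xxxxxx ✓), payload 001100.
Byte 3: 0x97 = 10010111 (10xxxxxx ✓), payload 010111.
Byte 4: 0x82 = 10000010 (10xxxxxx ✓), payload 000010.
Concatenate: 001001100010111000010 = 0x4C5C2 (21 bits → U+4C5C2).

U+4C5C2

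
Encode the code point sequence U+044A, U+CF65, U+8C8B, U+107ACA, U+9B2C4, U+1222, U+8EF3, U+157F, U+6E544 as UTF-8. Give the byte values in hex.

D1 8A EC BD A5 E8 B2 8B F4 87 AB 8A F2 9B 8B 84 E1 88 A2 E8 BB B3 E1 95 BF F1 AE 95 84

U+044A: 2-byte form → D1 8A.
U+CF65: 3-byte form → EC BD A5.
U+8C8B: 3-byte form → E8 B2 8B.
U+107ACA: 4-byte form → F4 87 AB 8A.
U+9B2C4: 4-byte form → F2 9B 8B 84.
U+1222: 3-byte form → E1 88 A2.
U+8EF3: 3-byte form → E8 BB B3.
U+157F: 3-byte form → E1 95 BF.
U+6E544: 4-byte form → F1 AE 95 84.
Concatenated (29 bytes): D1 8A EC BD A5 E8 B2 8B F4 87 AB 8A F2 9B 8B 84 E1 88 A2 E8 BB B3 E1 95 BF F1 AE 95 84.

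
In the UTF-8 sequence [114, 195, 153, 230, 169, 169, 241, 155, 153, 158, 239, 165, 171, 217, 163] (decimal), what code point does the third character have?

Offset 0: leading byte 0x72 = 01110010 → 1-byte char #1 = 72.
Offset 1: leading byte 0xC3 = 11000011 → 2-byte char #2 = C3 99.
Offset 3: leading byte 0xE6 = 11100110 → 3-byte char #3 = E6 A9 A9.
Leading byte 0xE6 = 11100110 matches 1110xxxx → 3-byte sequence.
Byte 1: 0xE6 = 11100110, payload 0110 (4 bits).
Byte 2: 0xA9 = 10101001 (10xxxxxx ✓), payload 101001.
Byte 3: 0xA9 = 10101001 (10xxxxxx ✓), payload 101001.
Concatenate: 0110101001101001 = 0x6A69 (16 bits → U+6A69).

U+6A69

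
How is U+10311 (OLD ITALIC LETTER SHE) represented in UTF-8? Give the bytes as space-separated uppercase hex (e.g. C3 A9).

F0 90 8C 91

U+10311 = 0x10311 = 66321 decimal. In range U+10000–U+10FFFF → 4-byte form: 11110xxx 10xxxxxx 10xxxxxx 10xxxxxx.
Binary (21 bits): 000010000001100010001.
Split 3+6+6+6: 000 | 010000 | 001100 | 010001.
Byte 1: 11110000 = 0xF0.
Byte 2: 10010000 = 0x90.
Byte 3: 10001100 = 0x8C.
Byte 4: 10010001 = 0x91.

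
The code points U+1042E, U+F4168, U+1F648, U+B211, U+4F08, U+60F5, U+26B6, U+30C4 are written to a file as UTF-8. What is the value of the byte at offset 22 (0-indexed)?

0x9A

U+1042E → 4-byte form F0 90 90 AE at offsets 0–3.
U+F4168 → 4-byte form F3 B4 85 A8 at offsets 4–7.
U+1F648 → 4-byte form F0 9F 99 88 at offsets 8–11.
U+B211 → 3-byte form EB 88 91 at offsets 12–14.
U+4F08 → 3-byte form E4 BC 88 at offsets 15–17.
U+60F5 → 3-byte form E6 83 B5 at offsets 18–20.
U+26B6 → 3-byte form E2 9A B6 at offsets 21–23.
Offset 22 falls in char 7's range; it's byte 2 of E2 9A B6 = 0x9A.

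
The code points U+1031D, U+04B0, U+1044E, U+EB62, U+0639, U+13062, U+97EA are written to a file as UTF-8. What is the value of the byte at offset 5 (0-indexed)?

0xB0

U+1031D → 4-byte form F0 90 8C 9D at offsets 0–3.
U+04B0 → 2-byte form D2 B0 at offsets 4–5.
Offset 5 falls in char 2's range; it's byte 2 of D2 B0 = 0xB0.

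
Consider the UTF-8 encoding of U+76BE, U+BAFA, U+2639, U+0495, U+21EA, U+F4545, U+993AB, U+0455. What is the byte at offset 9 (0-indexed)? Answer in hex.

0xD2

U+76BE → 3-byte form E7 9A BE at offsets 0–2.
U+BAFA → 3-byte form EB AB BA at offsets 3–5.
U+2639 → 3-byte form E2 98 B9 at offsets 6–8.
U+0495 → 2-byte form D2 95 at offsets 9–10.
Offset 9 falls in char 4's range; it's byte 1 of D2 95 = 0xD2.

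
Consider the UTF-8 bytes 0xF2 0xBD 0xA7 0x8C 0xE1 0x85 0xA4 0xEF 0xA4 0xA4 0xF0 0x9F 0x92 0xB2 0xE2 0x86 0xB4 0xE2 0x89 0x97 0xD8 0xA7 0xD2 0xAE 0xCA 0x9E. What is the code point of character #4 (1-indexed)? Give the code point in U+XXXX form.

U+1F4B2

Offset 0: leading byte 0xF2 = 11110010 → 4-byte char #1 = F2 BD A7 8C.
Offset 4: leading byte 0xE1 = 11100001 → 3-byte char #2 = E1 85 A4.
Offset 7: leading byte 0xEF = 11101111 → 3-byte char #3 = EF A4 A4.
Offset 10: leading byte 0xF0 = 11110000 → 4-byte char #4 = F0 9F 92 B2.
Leading byte 0xF0 = 11110000 matches 11110xxx → 4-byte sequence.
Byte 1: 0xF0 = 11110000, payload 000 (3 bits).
Byte 2: 0x9F = 10011111 (10xxxxxx ✓), payload 011111.
Byte 3: 0x92 = 10010010 (10xxxxxx ✓), payload 010010.
Byte 4: 0xB2 = 10110010 (10xxxxxx ✓), payload 110010.
Concatenate: 000011111010010110010 = 0x1F4B2 (21 bits → U+1F4B2).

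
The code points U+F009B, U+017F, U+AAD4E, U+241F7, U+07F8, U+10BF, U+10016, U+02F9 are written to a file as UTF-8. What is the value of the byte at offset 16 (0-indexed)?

U+F009B → 4-byte form F3 B0 82 9B at offsets 0–3.
U+017F → 2-byte form C5 BF at offsets 4–5.
U+AAD4E → 4-byte form F2 AA B5 8E at offsets 6–9.
U+241F7 → 4-byte form F0 A4 87 B7 at offsets 10–13.
U+07F8 → 2-byte form DF B8 at offsets 14–15.
U+10BF → 3-byte form E1 82 BF at offsets 16–18.
Offset 16 falls in char 6's range; it's byte 1 of E1 82 BF = 0xE1.

0xE1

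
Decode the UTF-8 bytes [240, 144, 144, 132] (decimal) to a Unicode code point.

Leading byte 0xF0 = 11110000 matches 11110xxx → 4-byte sequence.
Byte 1: 0xF0 = 11110000, payload 000 (3 bits).
Byte 2: 0x90 = 10010000 (10xxxxxx ✓), payload 010000.
Byte 3: 0x90 = 10010000 (10xxxxxx ✓), payload 010000.
Byte 4: 0x84 = 10000100 (10xxxxxx ✓), payload 000100.
Concatenate: 000010000010000000100 = 0x10404 (21 bits → U+10404).

U+10404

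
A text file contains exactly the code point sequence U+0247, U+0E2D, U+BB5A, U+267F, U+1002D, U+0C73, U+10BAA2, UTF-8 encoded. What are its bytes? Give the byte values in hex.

U+0247: 2-byte form → C9 87.
U+0E2D: 3-byte form → E0 B8 AD.
U+BB5A: 3-byte form → EB AD 9A.
U+267F: 3-byte form → E2 99 BF.
U+1002D: 4-byte form → F0 90 80 AD.
U+0C73: 3-byte form → E0 B1 B3.
U+10BAA2: 4-byte form → F4 8B AA A2.
Concatenated (22 bytes): C9 87 E0 B8 AD EB AD 9A E2 99 BF F0 90 80 AD E0 B1 B3 F4 8B AA A2.

C9 87 E0 B8 AD EB AD 9A E2 99 BF F0 90 80 AD E0 B1 B3 F4 8B AA A2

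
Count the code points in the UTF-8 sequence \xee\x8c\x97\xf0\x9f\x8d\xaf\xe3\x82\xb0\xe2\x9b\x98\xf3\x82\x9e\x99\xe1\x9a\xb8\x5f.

7

Byte at offset 0: 0xEE = 11101110 → 3-byte char (#1). Advance 3.
Byte at offset 3: 0xF0 = 11110000 → 4-byte char (#2). Advance 4.
Byte at offset 7: 0xE3 = 11100011 → 3-byte char (#3). Advance 3.
Byte at offset 10: 0xE2 = 11100010 → 3-byte char (#4). Advance 3.
Byte at offset 13: 0xF3 = 11110011 → 4-byte char (#5). Advance 4.
Byte at offset 17: 0xE1 = 11100001 → 3-byte char (#6). Advance 3.
Byte at offset 20: 0x5F = 01011111 → 1-byte char (#7). Advance 1.
Reached end at offset 21 after 7 code points.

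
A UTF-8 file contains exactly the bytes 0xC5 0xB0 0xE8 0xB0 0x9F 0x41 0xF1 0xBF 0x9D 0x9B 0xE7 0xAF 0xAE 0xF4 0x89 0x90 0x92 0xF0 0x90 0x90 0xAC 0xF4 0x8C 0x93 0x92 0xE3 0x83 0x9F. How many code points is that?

9

Byte at offset 0: 0xC5 = 11000101 → 2-byte char (#1). Advance 2.
Byte at offset 2: 0xE8 = 11101000 → 3-byte char (#2). Advance 3.
Byte at offset 5: 0x41 = 01000001 → 1-byte char (#3). Advance 1.
Byte at offset 6: 0xF1 = 11110001 → 4-byte char (#4). Advance 4.
Byte at offset 10: 0xE7 = 11100111 → 3-byte char (#5). Advance 3.
Byte at offset 13: 0xF4 = 11110100 → 4-byte char (#6). Advance 4.
Byte at offset 17: 0xF0 = 11110000 → 4-byte char (#7). Advance 4.
Byte at offset 21: 0xF4 = 11110100 → 4-byte char (#8). Advance 4.
Byte at offset 25: 0xE3 = 11100011 → 3-byte char (#9). Advance 3.
Reached end at offset 28 after 9 code points.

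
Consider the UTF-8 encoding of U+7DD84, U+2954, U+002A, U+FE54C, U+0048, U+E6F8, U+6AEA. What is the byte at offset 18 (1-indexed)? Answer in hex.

0xAB

1-indexed offset 18 is 0-indexed offset 17.
U+7DD84 → 4-byte form F1 BD B6 84 at offsets 0–3.
U+2954 → 3-byte form E2 A5 94 at offsets 4–6.
U+002A → 1-byte form 2A at offsets 7–7.
U+FE54C → 4-byte form F3 BE 95 8C at offsets 8–11.
U+0048 → 1-byte form 48 at offsets 12–12.
U+E6F8 → 3-byte form EE 9B B8 at offsets 13–15.
U+6AEA → 3-byte form E6 AB AA at offsets 16–18.
Offset 17 falls in char 7's range; it's byte 2 of E6 AB AA = 0xAB.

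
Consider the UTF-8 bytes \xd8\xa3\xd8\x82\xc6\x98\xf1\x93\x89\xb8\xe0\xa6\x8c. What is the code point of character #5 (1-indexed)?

Offset 0: leading byte 0xD8 = 11011000 → 2-byte char #1 = D8 A3.
Offset 2: leading byte 0xD8 = 11011000 → 2-byte char #2 = D8 82.
Offset 4: leading byte 0xC6 = 11000110 → 2-byte char #3 = C6 98.
Offset 6: leading byte 0xF1 = 11110001 → 4-byte char #4 = F1 93 89 B8.
Offset 10: leading byte 0xE0 = 11100000 → 3-byte char #5 = E0 A6 8C.
Leading byte 0xE0 = 11100000 matches 1110xxxx → 3-byte sequence.
Byte 1: 0xE0 = 11100000, payload 0000 (4 bits).
Byte 2: 0xA6 = 10100110 (10xxxxxx ✓), payload 100110.
Byte 3: 0x8C = 10001100 (10xxxxxx ✓), payload 001100.
Concatenate: 0000100110001100 = 0x98C (16 bits → U+098C).

U+098C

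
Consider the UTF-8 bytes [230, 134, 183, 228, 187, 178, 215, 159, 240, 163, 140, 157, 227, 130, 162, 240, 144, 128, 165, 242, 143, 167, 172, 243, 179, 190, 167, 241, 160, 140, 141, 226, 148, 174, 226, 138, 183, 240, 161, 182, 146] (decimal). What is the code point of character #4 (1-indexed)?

Offset 0: leading byte 0xE6 = 11100110 → 3-byte char #1 = E6 86 B7.
Offset 3: leading byte 0xE4 = 11100100 → 3-byte char #2 = E4 BB B2.
Offset 6: leading byte 0xD7 = 11010111 → 2-byte char #3 = D7 9F.
Offset 8: leading byte 0xF0 = 11110000 → 4-byte char #4 = F0 A3 8C 9D.
Leading byte 0xF0 = 11110000 matches 11110xxx → 4-byte sequence.
Byte 1: 0xF0 = 11110000, payload 000 (3 bits).
Byte 2: 0xA3 = 10100011 (10xxxxxx ✓), payload 100011.
Byte 3: 0x8C = 10001100 (10xxxxxx ✓), payload 001100.
Byte 4: 0x9D = 10011101 (10xxxxxx ✓), payload 011101.
Concatenate: 000100011001100011101 = 0x2331D (21 bits → U+2331D).

U+2331D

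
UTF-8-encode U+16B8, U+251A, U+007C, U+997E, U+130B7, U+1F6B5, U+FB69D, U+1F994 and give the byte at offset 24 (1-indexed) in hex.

0x9F

1-indexed offset 24 is 0-indexed offset 23.
U+16B8 → 3-byte form E1 9A B8 at offsets 0–2.
U+251A → 3-byte form E2 94 9A at offsets 3–5.
U+007C → 1-byte form 7C at offsets 6–6.
U+997E → 3-byte form E9 A5 BE at offsets 7–9.
U+130B7 → 4-byte form F0 93 82 B7 at offsets 10–13.
U+1F6B5 → 4-byte form F0 9F 9A B5 at offsets 14–17.
U+FB69D → 4-byte form F3 BB 9A 9D at offsets 18–21.
U+1F994 → 4-byte form F0 9F A6 94 at offsets 22–25.
Offset 23 falls in char 8's range; it's byte 2 of F0 9F A6 94 = 0x9F.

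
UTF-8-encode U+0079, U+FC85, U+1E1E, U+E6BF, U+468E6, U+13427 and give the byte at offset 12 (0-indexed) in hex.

U+0079 → 1-byte form 79 at offsets 0–0.
U+FC85 → 3-byte form EF B2 85 at offsets 1–3.
U+1E1E → 3-byte form E1 B8 9E at offsets 4–6.
U+E6BF → 3-byte form EE 9A BF at offsets 7–9.
U+468E6 → 4-byte form F1 86 A3 A6 at offsets 10–13.
Offset 12 falls in char 5's range; it's byte 3 of F1 86 A3 A6 = 0xA3.

0xA3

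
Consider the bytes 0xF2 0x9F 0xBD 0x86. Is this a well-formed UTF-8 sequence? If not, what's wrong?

Leading byte 0xF2 = 11110010 → 4-byte form.
Continuation bytes 0x9F=10011111, 0xBD=10111101, 0x86=10000110 all match 10xxxxxx.
Decoded value 0x9FF46 is ≥ 0x10000 (shortest form) and not a surrogate.

valid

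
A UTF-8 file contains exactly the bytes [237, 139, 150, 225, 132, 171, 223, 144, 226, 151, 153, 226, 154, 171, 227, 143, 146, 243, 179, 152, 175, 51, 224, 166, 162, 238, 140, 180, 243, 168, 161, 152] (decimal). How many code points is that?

Byte at offset 0: 0xED = 11101101 → 3-byte char (#1). Advance 3.
Byte at offset 3: 0xE1 = 11100001 → 3-byte char (#2). Advance 3.
Byte at offset 6: 0xDF = 11011111 → 2-byte char (#3). Advance 2.
Byte at offset 8: 0xE2 = 11100010 → 3-byte char (#4). Advance 3.
Byte at offset 11: 0xE2 = 11100010 → 3-byte char (#5). Advance 3.
Byte at offset 14: 0xE3 = 11100011 → 3-byte char (#6). Advance 3.
Byte at offset 17: 0xF3 = 11110011 → 4-byte char (#7). Advance 4.
Byte at offset 21: 0x33 = 00110011 → 1-byte char (#8). Advance 1.
Byte at offset 22: 0xE0 = 11100000 → 3-byte char (#9). Advance 3.
Byte at offset 25: 0xEE = 11101110 → 3-byte char (#10). Advance 3.
Byte at offset 28: 0xF3 = 11110011 → 4-byte char (#11). Advance 4.
Reached end at offset 32 after 11 code points.

11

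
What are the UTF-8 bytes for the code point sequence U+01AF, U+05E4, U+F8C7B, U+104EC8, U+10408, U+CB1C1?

C6 AF D7 A4 F3 B8 B1 BB F4 84 BB 88 F0 90 90 88 F3 8B 87 81

U+01AF: 2-byte form → C6 AF.
U+05E4: 2-byte form → D7 A4.
U+F8C7B: 4-byte form → F3 B8 B1 BB.
U+104EC8: 4-byte form → F4 84 BB 88.
U+10408: 4-byte form → F0 90 90 88.
U+CB1C1: 4-byte form → F3 8B 87 81.
Concatenated (20 bytes): C6 AF D7 A4 F3 B8 B1 BB F4 84 BB 88 F0 90 90 88 F3 8B 87 81.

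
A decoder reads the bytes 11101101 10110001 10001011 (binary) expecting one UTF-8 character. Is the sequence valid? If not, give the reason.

invalid (encodes a surrogate (U+D800–U+DFFF))

Structurally a 3-byte sequence; payload = 0xDC4B.
But 0xDC4B is in U+D800–U+DFFF, the surrogate range. Surrogates are not Unicode scalar values and are forbidden in UTF-8.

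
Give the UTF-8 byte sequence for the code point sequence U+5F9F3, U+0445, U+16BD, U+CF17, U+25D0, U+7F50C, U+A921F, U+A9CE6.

F1 9F A7 B3 D1 85 E1 9A BD EC BC 97 E2 97 90 F1 BF 94 8C F2 A9 88 9F F2 A9 B3 A6

U+5F9F3: 4-byte form → F1 9F A7 B3.
U+0445: 2-byte form → D1 85.
U+16BD: 3-byte form → E1 9A BD.
U+CF17: 3-byte form → EC BC 97.
U+25D0: 3-byte form → E2 97 90.
U+7F50C: 4-byte form → F1 BF 94 8C.
U+A921F: 4-byte form → F2 A9 88 9F.
U+A9CE6: 4-byte form → F2 A9 B3 A6.
Concatenated (27 bytes): F1 9F A7 B3 D1 85 E1 9A BD EC BC 97 E2 97 90 F1 BF 94 8C F2 A9 88 9F F2 A9 B3 A6.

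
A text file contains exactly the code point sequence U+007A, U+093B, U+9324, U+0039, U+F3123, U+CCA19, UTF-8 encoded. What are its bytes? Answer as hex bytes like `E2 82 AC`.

U+007A: 1-byte form → 7A.
U+093B: 3-byte form → E0 A4 BB.
U+9324: 3-byte form → E9 8C A4.
U+0039: 1-byte form → 39.
U+F3123: 4-byte form → F3 B3 84 A3.
U+CCA19: 4-byte form → F3 8C A8 99.
Concatenated (16 bytes): 7A E0 A4 BB E9 8C A4 39 F3 B3 84 A3 F3 8C A8 99.

7A E0 A4 BB E9 8C A4 39 F3 B3 84 A3 F3 8C A8 99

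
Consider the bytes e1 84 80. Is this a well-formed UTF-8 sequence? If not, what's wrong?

valid

Leading byte 0xE1 = 11100001 → 3-byte form.
Continuation bytes 0x84=10000100, 0x80=10000000 all match 10xxxxxx.
Decoded value 0x1100 is ≥ 0x800 (shortest form) and not a surrogate.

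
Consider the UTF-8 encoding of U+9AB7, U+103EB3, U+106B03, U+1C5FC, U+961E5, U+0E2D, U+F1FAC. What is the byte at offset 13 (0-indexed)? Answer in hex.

U+9AB7 → 3-byte form E9 AA B7 at offsets 0–2.
U+103EB3 → 4-byte form F4 83 BA B3 at offsets 3–6.
U+106B03 → 4-byte form F4 86 AC 83 at offsets 7–10.
U+1C5FC → 4-byte form F0 9C 97 BC at offsets 11–14.
Offset 13 falls in char 4's range; it's byte 3 of F0 9C 97 BC = 0x97.

0x97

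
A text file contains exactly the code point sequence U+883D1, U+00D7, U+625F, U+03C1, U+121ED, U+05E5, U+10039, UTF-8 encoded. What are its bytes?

F2 88 8F 91 C3 97 E6 89 9F CF 81 F0 92 87 AD D7 A5 F0 90 80 B9

U+883D1: 4-byte form → F2 88 8F 91.
U+00D7: 2-byte form → C3 97.
U+625F: 3-byte form → E6 89 9F.
U+03C1: 2-byte form → CF 81.
U+121ED: 4-byte form → F0 92 87 AD.
U+05E5: 2-byte form → D7 A5.
U+10039: 4-byte form → F0 90 80 B9.
Concatenated (21 bytes): F2 88 8F 91 C3 97 E6 89 9F CF 81 F0 92 87 AD D7 A5 F0 90 80 B9.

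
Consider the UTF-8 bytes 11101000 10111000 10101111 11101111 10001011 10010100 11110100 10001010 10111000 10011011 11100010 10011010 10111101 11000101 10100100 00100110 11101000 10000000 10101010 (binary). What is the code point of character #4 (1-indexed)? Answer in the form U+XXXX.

Offset 0: leading byte 0xE8 = 11101000 → 3-byte char #1 = E8 B8 AF.
Offset 3: leading byte 0xEF = 11101111 → 3-byte char #2 = EF 8B 94.
Offset 6: leading byte 0xF4 = 11110100 → 4-byte char #3 = F4 8A B8 9B.
Offset 10: leading byte 0xE2 = 11100010 → 3-byte char #4 = E2 9A BD.
Leading byte 0xE2 = 11100010 matches 1110xxxx → 3-byte sequence.
Byte 1: 0xE2 = 11100010, payload 0010 (4 bits).
Byte 2: 0x9A = 10011010 (10xxxxxx ✓), payload 011010.
Byte 3: 0xBD = 10111101 (10xxxxxx ✓), payload 111101.
Concatenate: 0010011010111101 = 0x26BD (16 bits → U+26BD).

U+26BD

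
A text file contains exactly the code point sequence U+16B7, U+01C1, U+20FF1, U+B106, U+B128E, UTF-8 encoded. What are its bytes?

E1 9A B7 C7 81 F0 A0 BF B1 EB 84 86 F2 B1 8A 8E

U+16B7: 3-byte form → E1 9A B7.
U+01C1: 2-byte form → C7 81.
U+20FF1: 4-byte form → F0 A0 BF B1.
U+B106: 3-byte form → EB 84 86.
U+B128E: 4-byte form → F2 B1 8A 8E.
Concatenated (16 bytes): E1 9A B7 C7 81 F0 A0 BF B1 EB 84 86 F2 B1 8A 8E.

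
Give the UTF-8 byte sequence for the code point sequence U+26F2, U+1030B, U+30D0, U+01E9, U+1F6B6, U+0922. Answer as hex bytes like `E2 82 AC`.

U+26F2: 3-byte form → E2 9B B2.
U+1030B: 4-byte form → F0 90 8C 8B.
U+30D0: 3-byte form → E3 83 90.
U+01E9: 2-byte form → C7 A9.
U+1F6B6: 4-byte form → F0 9F 9A B6.
U+0922: 3-byte form → E0 A4 A2.
Concatenated (19 bytes): E2 9B B2 F0 90 8C 8B E3 83 90 C7 A9 F0 9F 9A B6 E0 A4 A2.

E2 9B B2 F0 90 8C 8B E3 83 90 C7 A9 F0 9F 9A B6 E0 A4 A2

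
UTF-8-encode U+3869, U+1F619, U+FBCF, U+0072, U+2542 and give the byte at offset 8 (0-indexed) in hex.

0xAF

U+3869 → 3-byte form E3 A1 A9 at offsets 0–2.
U+1F619 → 4-byte form F0 9F 98 99 at offsets 3–6.
U+FBCF → 3-byte form EF AF 8F at offsets 7–9.
Offset 8 falls in char 3's range; it's byte 2 of EF AF 8F = 0xAF.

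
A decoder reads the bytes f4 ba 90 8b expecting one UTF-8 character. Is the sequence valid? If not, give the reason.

Leading byte 0xF4 = 11110100 → 4-byte form.
Payload = 0x13A40B, which exceeds U+10FFFF, the maximum Unicode code point. (Leading bytes F5–FF, or F4 followed by ≥ 0x90, are invalid.)

invalid (encodes a value above U+10FFFF)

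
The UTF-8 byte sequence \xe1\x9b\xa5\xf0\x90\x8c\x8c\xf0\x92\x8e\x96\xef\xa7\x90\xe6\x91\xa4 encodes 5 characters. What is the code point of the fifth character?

U+6464

Offset 0: leading byte 0xE1 = 11100001 → 3-byte char #1 = E1 9B A5.
Offset 3: leading byte 0xF0 = 11110000 → 4-byte char #2 = F0 90 8C 8C.
Offset 7: leading byte 0xF0 = 11110000 → 4-byte char #3 = F0 92 8E 96.
Offset 11: leading byte 0xEF = 11101111 → 3-byte char #4 = EF A7 90.
Offset 14: leading byte 0xE6 = 11100110 → 3-byte char #5 = E6 91 A4.
Leading byte 0xE6 = 11100110 matches 1110xxxx → 3-byte sequence.
Byte 1: 0xE6 = 11100110, payload 0110 (4 bits).
Byte 2: 0x91 = 10010001 (10xxxxxx ✓), payload 010001.
Byte 3: 0xA4 = 10100100 (10xxxxxx ✓), payload 100100.
Concatenate: 0110010001100100 = 0x6464 (16 bits → U+6464).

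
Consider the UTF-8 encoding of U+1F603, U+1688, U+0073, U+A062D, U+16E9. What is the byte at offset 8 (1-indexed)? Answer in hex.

0x73

1-indexed offset 8 is 0-indexed offset 7.
U+1F603 → 4-byte form F0 9F 98 83 at offsets 0–3.
U+1688 → 3-byte form E1 9A 88 at offsets 4–6.
U+0073 → 1-byte form 73 at offsets 7–7.
Offset 7 falls in char 3's range; it's byte 1 of 73 = 0x73.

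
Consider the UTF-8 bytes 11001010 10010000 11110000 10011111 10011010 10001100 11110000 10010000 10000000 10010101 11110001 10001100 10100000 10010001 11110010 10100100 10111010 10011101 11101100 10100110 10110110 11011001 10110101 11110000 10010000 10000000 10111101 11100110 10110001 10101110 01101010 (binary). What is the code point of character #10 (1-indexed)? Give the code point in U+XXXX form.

U+006A

Offset 0: leading byte 0xCA = 11001010 → 2-byte char #1 = CA 90.
Offset 2: leading byte 0xF0 = 11110000 → 4-byte char #2 = F0 9F 9A 8C.
Offset 6: leading byte 0xF0 = 11110000 → 4-byte char #3 = F0 90 80 95.
Offset 10: leading byte 0xF1 = 11110001 → 4-byte char #4 = F1 8C A0 91.
Offset 14: leading byte 0xF2 = 11110010 → 4-byte char #5 = F2 A4 BA 9D.
Offset 18: leading byte 0xEC = 11101100 → 3-byte char #6 = EC A6 B6.
Offset 21: leading byte 0xD9 = 11011001 → 2-byte char #7 = D9 B5.
Offset 23: leading byte 0xF0 = 11110000 → 4-byte char #8 = F0 90 80 BD.
Offset 27: leading byte 0xE6 = 11100110 → 3-byte char #9 = E6 B1 AE.
Offset 30: leading byte 0x6A = 01101010 → 1-byte char #10 = 6A.
Leading byte 0x6A = 01101010 matches 0xxxxxxx → 1-byte sequence.
Byte 1: 0x6A = 01101010, payload 1101010 (7 bits).
Concatenate: 1101010 = 0x6A (7 bits → U+006A).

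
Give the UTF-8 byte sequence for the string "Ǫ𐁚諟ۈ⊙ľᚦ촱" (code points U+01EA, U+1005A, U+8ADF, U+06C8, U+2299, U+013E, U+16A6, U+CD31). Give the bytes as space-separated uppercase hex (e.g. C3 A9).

U+01EA: 2-byte form → C7 AA.
U+1005A: 4-byte form → F0 90 81 9A.
U+8ADF: 3-byte form → E8 AB 9F.
U+06C8: 2-byte form → DB 88.
U+2299: 3-byte form → E2 8A 99.
U+013E: 2-byte form → C4 BE.
U+16A6: 3-byte form → E1 9A A6.
U+CD31: 3-byte form → EC B4 B1.
Concatenated (22 bytes): C7 AA F0 90 81 9A E8 AB 9F DB 88 E2 8A 99 C4 BE E1 9A A6 EC B4 B1.

C7 AA F0 90 81 9A E8 AB 9F DB 88 E2 8A 99 C4 BE E1 9A A6 EC B4 B1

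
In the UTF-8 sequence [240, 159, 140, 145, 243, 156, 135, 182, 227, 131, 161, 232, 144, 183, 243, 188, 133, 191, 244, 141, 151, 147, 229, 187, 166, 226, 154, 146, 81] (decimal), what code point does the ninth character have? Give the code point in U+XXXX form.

Offset 0: leading byte 0xF0 = 11110000 → 4-byte char #1 = F0 9F 8C 91.
Offset 4: leading byte 0xF3 = 11110011 → 4-byte char #2 = F3 9C 87 B6.
Offset 8: leading byte 0xE3 = 11100011 → 3-byte char #3 = E3 83 A1.
Offset 11: leading byte 0xE8 = 11101000 → 3-byte char #4 = E8 90 B7.
Offset 14: leading byte 0xF3 = 11110011 → 4-byte char #5 = F3 BC 85 BF.
Offset 18: leading byte 0xF4 = 11110100 → 4-byte char #6 = F4 8D 97 93.
Offset 22: leading byte 0xE5 = 11100101 → 3-byte char #7 = E5 BB A6.
Offset 25: leading byte 0xE2 = 11100010 → 3-byte char #8 = E2 9A 92.
Offset 28: leading byte 0x51 = 01010001 → 1-byte char #9 = 51.
Leading byte 0x51 = 01010001 matches 0xxxxxxx → 1-byte sequence.
Byte 1: 0x51 = 01010001, payload 1010001 (7 bits).
Concatenate: 1010001 = 0x51 (7 bits → U+0051).

U+0051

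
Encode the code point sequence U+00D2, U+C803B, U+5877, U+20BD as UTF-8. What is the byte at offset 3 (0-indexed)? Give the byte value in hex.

0x88

U+00D2 → 2-byte form C3 92 at offsets 0–1.
U+C803B → 4-byte form F3 88 80 BB at offsets 2–5.
Offset 3 falls in char 2's range; it's byte 2 of F3 88 80 BB = 0x88.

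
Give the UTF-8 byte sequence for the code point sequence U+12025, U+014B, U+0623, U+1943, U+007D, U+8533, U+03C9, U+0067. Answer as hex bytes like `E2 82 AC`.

U+12025: 4-byte form → F0 92 80 A5.
U+014B: 2-byte form → C5 8B.
U+0623: 2-byte form → D8 A3.
U+1943: 3-byte form → E1 A5 83.
U+007D: 1-byte form → 7D.
U+8533: 3-byte form → E8 94 B3.
U+03C9: 2-byte form → CF 89.
U+0067: 1-byte form → 67.
Concatenated (18 bytes): F0 92 80 A5 C5 8B D8 A3 E1 A5 83 7D E8 94 B3 CF 89 67.

F0 92 80 A5 C5 8B D8 A3 E1 A5 83 7D E8 94 B3 CF 89 67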